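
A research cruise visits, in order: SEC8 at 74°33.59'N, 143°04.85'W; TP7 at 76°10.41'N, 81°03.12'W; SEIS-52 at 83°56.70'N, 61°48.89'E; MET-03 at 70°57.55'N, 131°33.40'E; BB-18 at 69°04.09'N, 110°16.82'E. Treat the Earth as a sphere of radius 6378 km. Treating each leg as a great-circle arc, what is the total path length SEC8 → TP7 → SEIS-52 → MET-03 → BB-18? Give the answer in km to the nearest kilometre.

6605 km

SEC8: φ = +74.55983°, λ = -143.08083°
TP7: φ = +76.17350°, λ = -81.05200°
SEIS-52: φ = +83.94500°, λ = +61.81483°
MET-03: φ = +70.95917°, λ = +131.55667°
BB-18: φ = +69.06817°, λ = +110.28033°
SEC8→TP7: c = 0.262206 rad, d = 1672.35 km
TP7→SEIS-52: c = 0.331641 rad, d = 2115.20 km
SEIS-52→MET-03: c = 0.311326 rad, d = 1985.64 km
MET-03→BB-18: c = 0.130389 rad, d = 831.62 km
Total = 1672.35 + 2115.20 + 1985.64 + 831.62 = 6604.82 km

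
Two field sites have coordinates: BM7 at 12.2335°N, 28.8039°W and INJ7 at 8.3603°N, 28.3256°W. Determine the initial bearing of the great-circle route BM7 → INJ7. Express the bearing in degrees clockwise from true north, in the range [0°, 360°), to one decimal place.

Δλ = 0.4783°
y = sin Δλ · cos φ₂ = 0.008259
x = cos φ₁ sin φ₂ − sin φ₁ cos φ₂ cos Δλ = -0.067541
θ = atan2(y, x) = 173.0284° → 173.0284° (mod 360°)

173.0°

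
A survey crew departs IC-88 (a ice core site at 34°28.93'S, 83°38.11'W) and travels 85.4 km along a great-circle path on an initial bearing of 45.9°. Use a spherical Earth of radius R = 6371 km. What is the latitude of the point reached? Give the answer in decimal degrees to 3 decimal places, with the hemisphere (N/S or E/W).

33.946°S

IC-88: φ = -34.48217°, λ = -83.63517°
δ = d/R = 85.4/6371 = 0.013404 rad
φ₂ = arcsin(sin φ₁ cos δ + cos φ₁ sin δ cos θ)
   = arcsin(-0.56615·0.99991 + 0.82430·0.01340·0.69591) = -33.94589°
λ₂ = λ₁ + atan2(sin θ sin δ cos φ₁, cos δ − sin φ₁ sin φ₂) = -82.97032°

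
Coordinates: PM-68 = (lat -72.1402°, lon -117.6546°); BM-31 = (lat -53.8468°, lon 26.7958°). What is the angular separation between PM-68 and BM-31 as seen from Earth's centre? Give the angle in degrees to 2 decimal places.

Δφ = 18.2934°,  Δλ = 144.4504°
a = sin²(Δφ/2) + cos φ₁ cos φ₂ sin²(Δλ/2) = 0.189338
c = 2·arcsin(√a) = 0.900364 rad = 51.5871°

51.59°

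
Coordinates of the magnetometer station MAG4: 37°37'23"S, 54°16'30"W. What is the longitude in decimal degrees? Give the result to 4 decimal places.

54° + 16′/60 + 30″/3600 = 54 + 0.26667 + 0.00833 = 54.2750°

54.2750°W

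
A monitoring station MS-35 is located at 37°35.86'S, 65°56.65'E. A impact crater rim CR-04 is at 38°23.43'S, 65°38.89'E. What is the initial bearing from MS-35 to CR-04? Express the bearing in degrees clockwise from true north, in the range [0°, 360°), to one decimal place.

MS-35: φ = -37.59767°, λ = +65.94417°
CR-04: φ = -38.39050°, λ = +65.64817°
Δλ = -0.2960°
y = sin Δλ · cos φ₂ = -0.004049
x = cos φ₁ sin φ₂ − sin φ₁ cos φ₂ cos Δλ = -0.013843
θ = atan2(y, x) = -163.6958° → 196.3042° (mod 360°)

196.3°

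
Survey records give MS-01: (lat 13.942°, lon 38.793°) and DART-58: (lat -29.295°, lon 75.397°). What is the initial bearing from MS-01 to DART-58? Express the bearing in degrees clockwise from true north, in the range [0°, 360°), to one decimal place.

Δλ = 36.6040°
y = sin Δλ · cos φ₂ = 0.520024
x = cos φ₁ sin φ₂ − sin φ₁ cos φ₂ cos Δλ = -0.643576
θ = atan2(y, x) = 141.0610° → 141.0610° (mod 360°)

141.1°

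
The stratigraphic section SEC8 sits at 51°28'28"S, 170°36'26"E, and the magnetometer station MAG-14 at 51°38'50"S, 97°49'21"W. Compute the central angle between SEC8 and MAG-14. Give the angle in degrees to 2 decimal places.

52.92°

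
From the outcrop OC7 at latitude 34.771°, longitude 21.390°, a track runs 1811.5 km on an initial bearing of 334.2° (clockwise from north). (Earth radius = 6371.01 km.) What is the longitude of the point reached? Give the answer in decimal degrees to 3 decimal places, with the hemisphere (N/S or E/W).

δ = d/R = 1811.5/6371.01 = 0.284335 rad
φ₂ = arcsin(sin φ₁ cos δ + cos φ₁ sin δ cos θ)
   = arcsin(0.57030·0.95985 + 0.82144·0.28052·0.90032) = 49.01306°
λ₂ = λ₁ + atan2(sin θ sin δ cos φ₁, cos δ − sin φ₁ sin φ₂) = 10.66206°

10.662°E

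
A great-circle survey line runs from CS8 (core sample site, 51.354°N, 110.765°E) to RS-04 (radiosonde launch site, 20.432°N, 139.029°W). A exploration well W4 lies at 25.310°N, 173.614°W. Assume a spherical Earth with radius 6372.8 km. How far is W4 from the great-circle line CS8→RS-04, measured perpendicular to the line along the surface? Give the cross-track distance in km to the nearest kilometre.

δ₁₃ = central angle CS8→W4 = 1.076857 rad  (haversine)
θ₁₃ = bearing CS8→W4 = 84.025°,  θ₁₂ = bearing CS8→RS-04 = 61.837°
dₓₜ = R·arcsin(sin δ₁₃ · sin(θ₁₃ − θ₁₂)) = 6372.8·arcsin(0.88047·sin(22.188°)) = 2160.119 km
|dₓₜ| = 2160.119 km

2160 km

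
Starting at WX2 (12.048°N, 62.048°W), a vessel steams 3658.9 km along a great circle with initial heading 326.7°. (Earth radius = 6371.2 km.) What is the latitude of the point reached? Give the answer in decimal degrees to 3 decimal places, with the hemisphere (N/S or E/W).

38.264°N

δ = d/R = 3658.9/6371.2 = 0.574287 rad
φ₂ = arcsin(sin φ₁ cos δ + cos φ₁ sin δ cos θ)
   = arcsin(0.20873·0.83958 + 0.97797·0.54324·0.83581) = 38.26404°
λ₂ = λ₁ + atan2(sin θ sin δ cos φ₁, cos δ − sin φ₁ sin φ₂) = -84.37273°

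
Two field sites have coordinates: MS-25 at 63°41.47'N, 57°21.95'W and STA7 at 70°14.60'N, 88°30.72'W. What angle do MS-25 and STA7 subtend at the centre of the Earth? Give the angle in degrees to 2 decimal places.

13.62°

MS-25: φ = +63.69117°, λ = -57.36583°
STA7: φ = +70.24333°, λ = -88.51200°
Δφ = 6.5522°,  Δλ = -31.1462°
a = sin²(Δφ/2) + cos φ₁ cos φ₂ sin²(Δλ/2) = 0.014064
c = 2·arcsin(√a) = 0.237741 rad = 13.6216°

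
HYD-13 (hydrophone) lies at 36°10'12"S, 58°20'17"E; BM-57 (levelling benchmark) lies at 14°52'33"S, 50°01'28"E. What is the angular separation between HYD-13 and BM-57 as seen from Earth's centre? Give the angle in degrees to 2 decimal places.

22.55°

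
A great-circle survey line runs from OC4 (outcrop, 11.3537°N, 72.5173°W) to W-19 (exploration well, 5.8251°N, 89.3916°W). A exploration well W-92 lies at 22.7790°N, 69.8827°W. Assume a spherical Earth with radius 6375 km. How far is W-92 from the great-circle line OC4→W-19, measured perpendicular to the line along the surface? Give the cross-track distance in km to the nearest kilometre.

δ₁₃ = central angle OC4→W-92 = 0.204176 rad  (haversine)
θ₁₃ = bearing OC4→W-92 = 12.065°,  θ₁₂ = bearing OC4→W-19 = 253.068°
dₓₜ = R·arcsin(sin δ₁₃ · sin(θ₁₃ − θ₁₂)) = 6375·arcsin(0.20276·sin(-241.003°)) = 1136.583 km
|dₓₜ| = 1136.583 km

1137 km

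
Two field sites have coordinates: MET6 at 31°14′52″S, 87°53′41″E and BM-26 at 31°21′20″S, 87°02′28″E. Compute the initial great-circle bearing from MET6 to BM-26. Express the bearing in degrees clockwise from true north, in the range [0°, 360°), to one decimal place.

261.4°

MET6: φ = -31.24778°, λ = +87.89472°
BM-26: φ = -31.35556°, λ = +87.04111°
Δλ = -0.8536°
y = sin Δλ · cos φ₂ = -0.012722
x = cos φ₁ sin φ₂ − sin φ₁ cos φ₂ cos Δλ = -0.001930
θ = atan2(y, x) = -98.6273° → 261.3727° (mod 360°)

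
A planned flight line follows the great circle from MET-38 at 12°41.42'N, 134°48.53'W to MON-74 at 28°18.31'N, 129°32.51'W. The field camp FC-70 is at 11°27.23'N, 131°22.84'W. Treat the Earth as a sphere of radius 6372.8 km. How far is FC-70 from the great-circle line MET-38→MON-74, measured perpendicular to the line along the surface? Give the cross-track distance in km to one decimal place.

MET-38: φ = +12.69033°, λ = -134.80883°
MON-74: φ = +28.30517°, λ = -129.54183°
FC-70: φ = +11.45383°, λ = -131.38067°
δ₁₃ = central angle MET-38→FC-70 = 0.062361 rad  (haversine)
θ₁₃ = bearing MET-38→FC-70 = 109.882°,  θ₁₂ = bearing MET-38→MON-74 = 16.665°
dₓₜ = R·arcsin(sin δ₁₃ · sin(θ₁₃ − θ₁₂)) = 6372.8·arcsin(0.06232·sin(93.216°)) = 396.789 km
|dₓₜ| = 396.789 km

396.8 km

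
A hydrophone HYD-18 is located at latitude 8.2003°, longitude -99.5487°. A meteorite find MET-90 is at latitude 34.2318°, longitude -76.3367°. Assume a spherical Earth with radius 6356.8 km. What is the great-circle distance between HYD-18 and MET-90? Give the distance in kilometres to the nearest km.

Δφ = 26.0315°,  Δλ = 23.2120°
a = sin²(Δφ/2) + cos φ₁ cos φ₂ sin²(Δλ/2) = 0.083844
c = 2·arcsin(√a) = 0.587530 rad = 33.6630°
d = R·c = 6356.8 × 0.587530 = 3734.8 km

3735 km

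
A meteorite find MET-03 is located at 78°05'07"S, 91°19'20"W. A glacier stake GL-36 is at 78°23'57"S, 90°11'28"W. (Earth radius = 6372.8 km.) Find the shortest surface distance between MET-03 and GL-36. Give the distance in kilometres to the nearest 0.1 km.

43.3 km

MET-03: φ = -78.08528°, λ = -91.32222°
GL-36: φ = -78.39917°, λ = -90.19111°
Δφ = -0.3139°,  Δλ = 1.1311°
a = sin²(Δφ/2) + cos φ₁ cos φ₂ sin²(Δλ/2) = 0.000012
c = 2·arcsin(√a) = 0.006797 rad = 0.3894°
d = R·c = 6372.8 × 0.006797 = 43.3 km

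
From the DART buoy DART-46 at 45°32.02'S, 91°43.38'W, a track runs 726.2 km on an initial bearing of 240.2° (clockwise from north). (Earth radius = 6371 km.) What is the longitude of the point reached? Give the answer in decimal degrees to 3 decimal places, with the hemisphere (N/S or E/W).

100.284°W

DART-46: φ = -45.53367°, λ = -91.72300°
δ = d/R = 726.2/6371 = 0.113985 rad
φ₂ = arcsin(sin φ₁ cos δ + cos φ₁ sin δ cos θ)
   = arcsin(-0.71366·0.99351 + 0.70049·0.11374·-0.49697) = -48.47152°
λ₂ = λ₁ + atan2(sin θ sin δ cos φ₁, cos δ − sin φ₁ sin φ₂) = -100.28434°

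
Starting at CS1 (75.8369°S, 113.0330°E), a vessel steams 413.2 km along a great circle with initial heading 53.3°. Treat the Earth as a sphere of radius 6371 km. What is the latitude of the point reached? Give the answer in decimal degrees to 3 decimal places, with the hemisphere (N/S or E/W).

73.353°S

δ = d/R = 413.2/6371 = 0.064856 rad
φ₂ = arcsin(sin φ₁ cos δ + cos φ₁ sin δ cos θ)
   = arcsin(-0.96960·0.99790 + 0.24468·0.06481·0.59763) = -73.35290°
λ₂ = λ₁ + atan2(sin θ sin δ cos φ₁, cos δ − sin φ₁ sin φ₂) = 123.48372°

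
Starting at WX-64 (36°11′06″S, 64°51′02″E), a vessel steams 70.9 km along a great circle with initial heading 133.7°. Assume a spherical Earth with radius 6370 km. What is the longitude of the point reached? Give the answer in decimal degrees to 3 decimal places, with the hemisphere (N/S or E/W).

65.425°E

WX-64: φ = -36.18500°, λ = +64.85056°
δ = d/R = 70.9/6370 = 0.011130 rad
φ₂ = arcsin(sin φ₁ cos δ + cos φ₁ sin δ cos θ)
   = arcsin(-0.59039·0.99994 + 0.80711·0.01113·-0.69088) = -36.62422°
λ₂ = λ₁ + atan2(sin θ sin δ cos φ₁, cos δ − sin φ₁ sin φ₂) = 65.42502°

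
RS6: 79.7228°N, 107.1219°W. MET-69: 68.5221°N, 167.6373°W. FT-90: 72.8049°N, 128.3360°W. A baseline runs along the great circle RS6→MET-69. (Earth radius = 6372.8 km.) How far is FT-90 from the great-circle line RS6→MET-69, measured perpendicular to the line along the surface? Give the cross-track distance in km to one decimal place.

618.4 km

δ₁₃ = central angle RS6→FT-90 = 0.147472 rad  (haversine)
θ₁₃ = bearing RS6→FT-90 = 226.720°,  θ₁₂ = bearing RS6→MET-69 = 267.970°
dₓₜ = R·arcsin(sin δ₁₃ · sin(θ₁₃ − θ₁₂)) = 6372.8·arcsin(0.14694·sin(-41.249°)) = -618.381 km
|dₓₜ| = 618.381 km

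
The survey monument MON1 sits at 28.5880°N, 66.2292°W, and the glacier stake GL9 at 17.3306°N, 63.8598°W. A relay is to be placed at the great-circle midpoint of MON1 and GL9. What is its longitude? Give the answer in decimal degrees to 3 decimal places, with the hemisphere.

64.995°W

Bx = cos φ₂ cos Δλ = 0.953786,  By = cos φ₂ sin Δλ = 0.039465
φₘ = atan2(sin φ₁ + sin φ₂, √((cos φ₁ + Bx)² + By²)) = 22.96369°
λₘ = λ₁ + atan2(By, cos φ₁ + Bx) = -64.99503°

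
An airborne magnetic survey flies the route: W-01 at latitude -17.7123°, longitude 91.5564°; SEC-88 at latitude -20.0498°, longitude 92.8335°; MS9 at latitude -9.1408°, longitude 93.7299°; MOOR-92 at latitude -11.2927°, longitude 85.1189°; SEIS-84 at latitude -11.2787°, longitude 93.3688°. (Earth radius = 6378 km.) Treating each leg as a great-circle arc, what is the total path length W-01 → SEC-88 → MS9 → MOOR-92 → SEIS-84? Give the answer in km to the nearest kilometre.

W-01→SEC-88: c = 0.045925 rad, d = 292.91 km
SEC-88→MS9: c = 0.190997 rad, d = 1218.18 km
MS9→MOOR-92: c = 0.152588 rad, d = 973.20 km
MOOR-92→SEIS-84: c = 0.141199 rad, d = 900.57 km
Total = 292.91 + 1218.18 + 973.20 + 900.57 = 3384.86 km

3385 km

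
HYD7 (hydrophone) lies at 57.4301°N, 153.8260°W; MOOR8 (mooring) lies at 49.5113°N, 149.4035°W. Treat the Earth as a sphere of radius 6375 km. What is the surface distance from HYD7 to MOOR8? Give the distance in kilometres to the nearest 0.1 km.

928.0 km

Δφ = -7.9188°,  Δλ = 4.4225°
a = sin²(Δφ/2) + cos φ₁ cos φ₂ sin²(Δλ/2) = 0.005288
c = 2·arcsin(√a) = 0.145569 rad = 8.3405°
d = R·c = 6375 × 0.145569 = 928.0 km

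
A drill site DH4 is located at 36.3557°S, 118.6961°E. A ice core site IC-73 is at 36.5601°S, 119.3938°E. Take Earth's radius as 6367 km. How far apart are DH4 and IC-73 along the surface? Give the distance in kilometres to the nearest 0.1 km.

66.4 km

Δφ = -0.2044°,  Δλ = 0.6977°
a = sin²(Δφ/2) + cos φ₁ cos φ₂ sin²(Δλ/2) = 0.000027
c = 2·arcsin(√a) = 0.010423 rad = 0.5972°
d = R·c = 6367 × 0.010423 = 66.4 km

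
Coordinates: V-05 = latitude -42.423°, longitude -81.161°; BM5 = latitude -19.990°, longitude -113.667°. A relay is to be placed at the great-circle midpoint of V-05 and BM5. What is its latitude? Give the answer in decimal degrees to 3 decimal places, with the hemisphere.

Bx = cos φ₂ cos Δλ = 0.792526,  By = cos φ₂ sin Δλ = -0.505012
φₘ = atan2(sin φ₁ + sin φ₂, √((cos φ₁ + Bx)² + By²)) = -32.23584°
λₘ = λ₁ + atan2(By, cos φ₁ + Bx) = -99.41974°

32.236°S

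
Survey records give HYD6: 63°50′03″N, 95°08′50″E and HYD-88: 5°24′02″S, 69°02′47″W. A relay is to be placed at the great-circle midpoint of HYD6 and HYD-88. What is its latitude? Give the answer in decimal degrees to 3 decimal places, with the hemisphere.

53.998°N

HYD6: φ = +63.83417°, λ = +95.14722°
HYD-88: φ = -5.40056°, λ = -69.04639°
Bx = cos φ₂ cos Δλ = -0.957917,  By = cos φ₂ sin Δλ = -0.271178
φₘ = atan2(sin φ₁ + sin φ₂, √((cos φ₁ + Bx)² + By²)) = 53.99772°
λₘ = λ₁ + atan2(By, cos φ₁ + Bx) = -57.17226°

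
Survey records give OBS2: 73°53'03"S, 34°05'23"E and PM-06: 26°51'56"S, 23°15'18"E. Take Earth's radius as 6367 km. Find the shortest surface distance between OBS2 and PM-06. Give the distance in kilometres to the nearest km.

5263 km

OBS2: φ = -73.88417°, λ = +34.08972°
PM-06: φ = -26.86556°, λ = +23.25500°
Δφ = 47.0186°,  Δλ = -10.8347°
a = sin²(Δφ/2) + cos φ₁ cos φ₂ sin²(Δλ/2) = 0.161327
c = 2·arcsin(√a) = 0.826647 rad = 47.3634°
d = R·c = 6367 × 0.826647 = 5263.3 km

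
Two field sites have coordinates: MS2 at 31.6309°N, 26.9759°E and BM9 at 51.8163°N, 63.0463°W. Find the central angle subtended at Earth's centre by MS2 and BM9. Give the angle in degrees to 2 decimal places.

65.67°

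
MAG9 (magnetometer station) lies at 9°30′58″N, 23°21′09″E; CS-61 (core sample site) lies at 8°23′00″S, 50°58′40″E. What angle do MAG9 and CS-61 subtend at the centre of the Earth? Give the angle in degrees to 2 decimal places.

32.82°

MAG9: φ = +9.51611°, λ = +23.35250°
CS-61: φ = -8.38333°, λ = +50.97778°
Δφ = -17.8994°,  Δλ = 27.6253°
a = sin²(Δφ/2) + cos φ₁ cos φ₂ sin²(Δλ/2) = 0.079817
c = 2·arcsin(√a) = 0.572837 rad = 32.8211°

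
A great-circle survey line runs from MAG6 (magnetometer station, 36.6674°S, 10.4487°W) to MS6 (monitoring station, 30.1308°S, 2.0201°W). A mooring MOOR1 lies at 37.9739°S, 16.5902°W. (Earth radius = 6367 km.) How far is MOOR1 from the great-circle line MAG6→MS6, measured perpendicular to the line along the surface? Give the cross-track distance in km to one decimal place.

225.3 km

δ₁₃ = central angle MAG6→MOOR1 = 0.088221 rad  (haversine)
θ₁₃ = bearing MAG6→MOOR1 = 253.175°,  θ₁₂ = bearing MAG6→MS6 = 49.504°
dₓₜ = R·arcsin(sin δ₁₃ · sin(θ₁₃ − θ₁₂)) = 6367·arcsin(0.08811·sin(203.671°)) = -225.272 km
|dₓₜ| = 225.272 km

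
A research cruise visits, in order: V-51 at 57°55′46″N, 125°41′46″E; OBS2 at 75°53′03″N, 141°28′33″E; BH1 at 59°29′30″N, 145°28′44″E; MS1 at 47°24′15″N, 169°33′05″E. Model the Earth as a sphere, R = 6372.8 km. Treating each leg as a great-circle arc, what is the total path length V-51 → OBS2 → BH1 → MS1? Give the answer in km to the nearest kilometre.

5991 km

V-51: φ = +57.92944°, λ = +125.69611°
OBS2: φ = +75.88417°, λ = +141.47583°
BH1: φ = +59.49167°, λ = +145.47889°
MS1: φ = +47.40417°, λ = +169.55139°
V-51→OBS2: c = 0.328831 rad, d = 2095.58 km
OBS2→BH1: c = 0.287171 rad, d = 1830.09 km
BH1→MS1: c = 0.324073 rad, d = 2065.25 km
Total = 2095.58 + 1830.09 + 2065.25 = 5990.92 km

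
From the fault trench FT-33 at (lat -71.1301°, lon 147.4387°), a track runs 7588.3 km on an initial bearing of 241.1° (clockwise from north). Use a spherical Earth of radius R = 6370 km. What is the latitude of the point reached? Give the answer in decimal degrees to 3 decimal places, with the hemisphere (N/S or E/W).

29.720°S

δ = d/R = 7588.3/6370 = 1.191256 rad
φ₂ = arcsin(sin φ₁ cos δ + cos φ₁ sin δ cos θ)
   = arcsin(-0.94626·0.37049 + 0.32342·0.92883·-0.48328) = -29.71999°
λ₂ = λ₁ + atan2(sin θ sin δ cos φ₁, cos δ − sin φ₁ sin φ₂) = 36.88246°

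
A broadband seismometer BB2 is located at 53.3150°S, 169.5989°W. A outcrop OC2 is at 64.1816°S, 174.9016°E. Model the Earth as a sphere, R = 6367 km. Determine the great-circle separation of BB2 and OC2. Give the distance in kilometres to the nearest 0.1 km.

Δφ = -10.8666°,  Δλ = -15.4995°
a = sin²(Δφ/2) + cos φ₁ cos φ₂ sin²(Δλ/2) = 0.013697
c = 2·arcsin(√a) = 0.234604 rad = 13.4418°
d = R·c = 6367 × 0.234604 = 1493.7 km

1493.7 km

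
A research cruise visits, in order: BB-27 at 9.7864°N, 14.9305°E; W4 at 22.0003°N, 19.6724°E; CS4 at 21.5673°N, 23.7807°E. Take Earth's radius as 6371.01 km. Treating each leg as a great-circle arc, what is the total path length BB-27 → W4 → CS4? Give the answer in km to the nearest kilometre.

BB-27→W4: c = 0.227483 rad, d = 1449.29 km
W4→CS4: c = 0.067008 rad, d = 426.91 km
Total = 1449.29 + 426.91 = 1876.21 km

1876 km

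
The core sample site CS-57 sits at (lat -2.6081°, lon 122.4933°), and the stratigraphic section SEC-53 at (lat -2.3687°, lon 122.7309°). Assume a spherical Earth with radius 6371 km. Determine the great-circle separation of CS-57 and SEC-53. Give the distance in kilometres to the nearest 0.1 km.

Δφ = 0.2394°,  Δλ = 0.2376°
a = sin²(Δφ/2) + cos φ₁ cos φ₂ sin²(Δλ/2) = 0.000009
c = 2·arcsin(√a) = 0.005884 rad = 0.3371°
d = R·c = 6371 × 0.005884 = 37.5 km

37.5 km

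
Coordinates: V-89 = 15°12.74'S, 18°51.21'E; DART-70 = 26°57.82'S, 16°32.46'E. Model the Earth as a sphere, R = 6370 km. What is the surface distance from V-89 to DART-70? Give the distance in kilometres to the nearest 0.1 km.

1328.2 km

V-89: φ = -15.21233°, λ = +18.85350°
DART-70: φ = -26.96367°, λ = +16.54100°
Δφ = -11.7513°,  Δλ = -2.3125°
a = sin²(Δφ/2) + cos φ₁ cos φ₂ sin²(Δλ/2) = 0.010830
c = 2·arcsin(√a) = 0.208511 rad = 11.9468°
d = R·c = 6370 × 0.208511 = 1328.2 km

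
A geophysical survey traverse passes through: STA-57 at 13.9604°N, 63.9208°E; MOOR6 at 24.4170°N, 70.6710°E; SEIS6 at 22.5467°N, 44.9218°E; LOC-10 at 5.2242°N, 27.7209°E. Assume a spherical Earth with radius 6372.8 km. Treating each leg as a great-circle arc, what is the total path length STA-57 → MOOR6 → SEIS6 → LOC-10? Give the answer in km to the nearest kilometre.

6663 km

STA-57→MOOR6: c = 0.213633 rad, d = 1361.44 km
MOOR6→SEIS6: c = 0.412895 rad, d = 2631.30 km
SEIS6→LOC-10: c = 0.418972 rad, d = 2670.02 km
Total = 1361.44 + 2631.30 + 2670.02 = 6662.76 km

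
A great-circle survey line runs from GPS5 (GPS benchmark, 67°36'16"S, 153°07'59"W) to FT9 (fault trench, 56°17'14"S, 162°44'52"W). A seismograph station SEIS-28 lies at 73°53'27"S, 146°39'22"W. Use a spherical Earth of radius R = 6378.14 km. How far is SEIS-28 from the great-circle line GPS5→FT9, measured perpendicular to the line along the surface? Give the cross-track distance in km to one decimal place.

132.9 km

GPS5: φ = -67.60444°, λ = -153.13306°
FT9: φ = -56.28722°, λ = -162.74778°
SEIS-28: φ = -73.89083°, λ = -146.65611°
δ₁₃ = central angle GPS5→SEIS-28 = 0.115717 rad  (haversine)
θ₁₃ = bearing GPS5→SEIS-28 = 164.271°,  θ₁₂ = bearing GPS5→FT9 = 333.876°
dₓₜ = R·arcsin(sin δ₁₃ · sin(θ₁₃ − θ₁₂)) = 6378.14·arcsin(0.11546·sin(-169.605°)) = -132.878 km
|dₓₜ| = 132.878 km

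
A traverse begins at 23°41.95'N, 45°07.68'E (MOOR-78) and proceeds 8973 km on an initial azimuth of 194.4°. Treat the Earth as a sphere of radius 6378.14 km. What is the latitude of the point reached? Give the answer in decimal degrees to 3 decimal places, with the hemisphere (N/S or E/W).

54.037°S

MOOR-78: φ = +23.69917°, λ = +45.12800°
δ = d/R = 8973/6378.14 = 1.406836 rad
φ₂ = arcsin(sin φ₁ cos δ + cos φ₁ sin δ cos θ)
   = arcsin(0.40193·0.16323 + 0.91567·0.98659·-0.96858) = -54.03738°
λ₂ = λ₁ + atan2(sin θ sin δ cos φ₁, cos δ − sin φ₁ sin φ₂) = 20.43239°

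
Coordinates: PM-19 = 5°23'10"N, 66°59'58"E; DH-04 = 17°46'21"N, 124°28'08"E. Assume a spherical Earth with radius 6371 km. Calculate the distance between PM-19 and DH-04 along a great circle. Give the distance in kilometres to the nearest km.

6385 km

PM-19: φ = +5.38611°, λ = +66.99944°
DH-04: φ = +17.77250°, λ = +124.46889°
Δφ = 12.3864°,  Δλ = 57.4694°
a = sin²(Δφ/2) + cos φ₁ cos φ₂ sin²(Δλ/2) = 0.230762
c = 2·arcsin(√a) = 1.002168 rad = 57.4200°
d = R·c = 6371 × 1.002168 = 6384.8 km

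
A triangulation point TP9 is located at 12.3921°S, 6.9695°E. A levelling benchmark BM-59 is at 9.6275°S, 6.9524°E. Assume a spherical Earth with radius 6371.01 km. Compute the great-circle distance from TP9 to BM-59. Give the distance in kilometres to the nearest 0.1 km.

Δφ = 2.7646°,  Δλ = -0.0171°
a = sin²(Δφ/2) + cos φ₁ cos φ₂ sin²(Δλ/2) = 0.000582
c = 2·arcsin(√a) = 0.048252 rad = 2.7647°
d = R·c = 6371.01 × 0.048252 = 307.4 km

307.4 km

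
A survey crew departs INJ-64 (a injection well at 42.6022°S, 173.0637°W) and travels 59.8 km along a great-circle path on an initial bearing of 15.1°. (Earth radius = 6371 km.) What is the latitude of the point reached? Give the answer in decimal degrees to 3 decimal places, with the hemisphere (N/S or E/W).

42.083°S

δ = d/R = 59.8/6371 = 0.009386 rad
φ₂ = arcsin(sin φ₁ cos δ + cos φ₁ sin δ cos θ)
   = arcsin(-0.67690·0.99996 + 0.73607·0.00939·0.96547) = -42.08282°
λ₂ = λ₁ + atan2(sin θ sin δ cos φ₁, cos δ − sin φ₁ sin φ₂) = -172.87494°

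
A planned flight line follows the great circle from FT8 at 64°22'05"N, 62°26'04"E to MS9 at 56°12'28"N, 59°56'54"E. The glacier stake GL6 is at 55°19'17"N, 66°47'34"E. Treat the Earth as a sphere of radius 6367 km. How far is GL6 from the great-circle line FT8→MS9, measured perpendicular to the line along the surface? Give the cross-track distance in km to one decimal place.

438.4 km

FT8: φ = +64.36806°, λ = +62.43444°
MS9: φ = +56.20778°, λ = +59.94833°
GL6: φ = +55.32139°, λ = +66.79278°
δ₁₃ = central angle FT8→GL6 = 0.162358 rad  (haversine)
θ₁₃ = bearing FT8→GL6 = 164.485°,  θ₁₂ = bearing FT8→MS9 = 189.678°
dₓₜ = R·arcsin(sin δ₁₃ · sin(θ₁₃ − θ₁₂)) = 6367·arcsin(0.16165·sin(-25.193°)) = -438.439 km
|dₓₜ| = 438.439 km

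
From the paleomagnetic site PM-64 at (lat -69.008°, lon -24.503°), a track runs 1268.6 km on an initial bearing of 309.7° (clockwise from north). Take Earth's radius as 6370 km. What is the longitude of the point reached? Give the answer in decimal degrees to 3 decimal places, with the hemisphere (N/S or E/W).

δ = d/R = 1268.6/6370 = 0.199152 rad
φ₂ = arcsin(sin φ₁ cos δ + cos φ₁ sin δ cos θ)
   = arcsin(-0.93363·0.98023 + 0.35824·0.19784·0.63877) = -60.44765°
λ₂ = λ₁ + atan2(sin θ sin δ cos φ₁, cos δ − sin φ₁ sin φ₂) = -42.47905°

42.479°W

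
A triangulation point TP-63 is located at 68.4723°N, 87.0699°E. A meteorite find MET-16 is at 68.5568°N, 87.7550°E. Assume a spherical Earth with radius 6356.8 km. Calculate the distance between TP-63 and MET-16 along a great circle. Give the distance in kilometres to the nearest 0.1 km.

Δφ = 0.0845°,  Δλ = 0.6851°
a = sin²(Δφ/2) + cos φ₁ cos φ₂ sin²(Δλ/2) = 0.000005
c = 2·arcsin(√a) = 0.004621 rad = 0.2648°
d = R·c = 6356.8 × 0.004621 = 29.4 km

29.4 km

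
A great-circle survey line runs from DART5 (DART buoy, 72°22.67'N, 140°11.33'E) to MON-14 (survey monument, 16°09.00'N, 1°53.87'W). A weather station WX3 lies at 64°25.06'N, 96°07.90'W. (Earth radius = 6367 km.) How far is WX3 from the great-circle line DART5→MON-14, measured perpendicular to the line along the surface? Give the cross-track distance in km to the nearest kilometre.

3987 km

DART5: φ = +72.37783°, λ = +140.18883°
MON-14: φ = +16.15000°, λ = -1.89783°
WX3: φ = +64.41767°, λ = -96.13167°
δ₁₃ = central angle DART5→WX3 = 0.664627 rad  (haversine)
θ₁₃ = bearing DART5→WX3 = 35.634°,  θ₁₂ = bearing DART5→MON-14 = 323.801°
dₓₜ = R·arcsin(sin δ₁₃ · sin(θ₁₃ − θ₁₂)) = 6367·arcsin(0.61677·sin(-288.167°)) = 3986.636 km
|dₓₜ| = 3986.636 km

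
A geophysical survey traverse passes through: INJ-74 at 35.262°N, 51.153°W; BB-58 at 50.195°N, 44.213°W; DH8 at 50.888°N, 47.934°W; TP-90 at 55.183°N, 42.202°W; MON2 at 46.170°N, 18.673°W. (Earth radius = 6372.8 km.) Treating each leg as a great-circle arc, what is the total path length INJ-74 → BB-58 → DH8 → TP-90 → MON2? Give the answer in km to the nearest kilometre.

4563 km

INJ-74→BB-58: c = 0.275100 rad, d = 1753.16 km
BB-58→DH8: c = 0.043003 rad, d = 274.05 km
DH8→TP-90: c = 0.096050 rad, d = 612.11 km
TP-90→MON2: c = 0.301882 rad, d = 1923.84 km
Total = 1753.16 + 274.05 + 612.11 + 1923.84 = 4563.15 km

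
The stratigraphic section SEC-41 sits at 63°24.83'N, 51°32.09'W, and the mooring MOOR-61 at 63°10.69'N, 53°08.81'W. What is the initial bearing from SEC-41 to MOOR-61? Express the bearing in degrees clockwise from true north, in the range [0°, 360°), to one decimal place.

252.7°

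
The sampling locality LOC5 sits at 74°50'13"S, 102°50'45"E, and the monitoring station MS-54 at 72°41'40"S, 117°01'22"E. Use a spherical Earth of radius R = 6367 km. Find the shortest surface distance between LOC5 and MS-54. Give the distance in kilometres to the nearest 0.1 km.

LOC5: φ = -74.83694°, λ = +102.84583°
MS-54: φ = -72.69444°, λ = +117.02278°
Δφ = 2.1425°,  Δλ = 14.1769°
a = sin²(Δφ/2) + cos φ₁ cos φ₂ sin²(Δλ/2) = 0.001534
c = 2·arcsin(√a) = 0.078363 rad = 4.4898°
d = R·c = 6367 × 0.078363 = 498.9 km

498.9 km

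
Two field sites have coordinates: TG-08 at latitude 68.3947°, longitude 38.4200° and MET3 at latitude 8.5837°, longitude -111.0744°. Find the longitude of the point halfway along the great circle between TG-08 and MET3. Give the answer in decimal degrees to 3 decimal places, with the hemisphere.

Bx = cos φ₂ cos Δλ = -0.851929,  By = cos φ₂ sin Δλ = -0.501937
φₘ = atan2(sin φ₁ + sin φ₂, √((cos φ₁ + Bx)² + By²)) = 57.13564°
λₘ = λ₁ + atan2(By, cos φ₁ + Bx) = -95.52110°

95.521°W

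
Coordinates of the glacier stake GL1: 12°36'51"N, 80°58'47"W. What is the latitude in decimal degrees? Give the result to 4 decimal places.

12° + 36′/60 + 51″/3600 = 12 + 0.60000 + 0.01417 = 12.6142°

12.6142°N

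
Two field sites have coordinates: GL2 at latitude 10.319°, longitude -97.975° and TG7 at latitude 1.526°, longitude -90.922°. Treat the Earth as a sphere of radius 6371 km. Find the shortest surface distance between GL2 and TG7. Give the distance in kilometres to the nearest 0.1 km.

1250.3 km

Δφ = -8.7930°,  Δλ = 7.0530°
a = sin²(Δφ/2) + cos φ₁ cos φ₂ sin²(Δλ/2) = 0.009597
c = 2·arcsin(√a) = 0.196248 rad = 11.2442°
d = R·c = 6371 × 0.196248 = 1250.3 km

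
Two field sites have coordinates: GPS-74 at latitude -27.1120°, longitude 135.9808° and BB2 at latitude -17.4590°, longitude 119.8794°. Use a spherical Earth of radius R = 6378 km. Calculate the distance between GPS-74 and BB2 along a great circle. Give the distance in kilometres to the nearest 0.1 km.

1973.0 km

Δφ = 9.6530°,  Δλ = -16.1014°
a = sin²(Δφ/2) + cos φ₁ cos φ₂ sin²(Δλ/2) = 0.023734
c = 2·arcsin(√a) = 0.309346 rad = 17.7242°
d = R·c = 6378 × 0.309346 = 1973.0 km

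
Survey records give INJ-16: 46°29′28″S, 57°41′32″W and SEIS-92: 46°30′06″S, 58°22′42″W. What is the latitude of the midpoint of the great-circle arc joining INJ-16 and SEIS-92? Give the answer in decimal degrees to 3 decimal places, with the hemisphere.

46.497°S

INJ-16: φ = -46.49111°, λ = -57.69222°
SEIS-92: φ = -46.50167°, λ = -58.37833°
Bx = cos φ₂ cos Δλ = 0.688284,  By = cos φ₂ sin Δλ = -0.008243
φₘ = atan2(sin φ₁ + sin φ₂, √((cos φ₁ + Bx)² + By²)) = -46.49690°
λₘ = λ₁ + atan2(By, cos φ₁ + Bx) = -58.03524°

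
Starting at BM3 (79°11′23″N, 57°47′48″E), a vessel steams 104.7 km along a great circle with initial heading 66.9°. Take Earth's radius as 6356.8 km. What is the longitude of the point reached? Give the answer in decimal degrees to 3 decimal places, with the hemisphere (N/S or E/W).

62.576°E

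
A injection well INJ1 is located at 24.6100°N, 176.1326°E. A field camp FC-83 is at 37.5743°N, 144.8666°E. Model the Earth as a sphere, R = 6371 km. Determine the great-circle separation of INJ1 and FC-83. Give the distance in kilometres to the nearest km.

3287 km

Δφ = 12.9643°,  Δλ = -31.2660°
a = sin²(Δφ/2) + cos φ₁ cos φ₂ sin²(Δλ/2) = 0.065070
c = 2·arcsin(√a) = 0.515879 rad = 29.5577°
d = R·c = 6371 × 0.515879 = 3286.7 km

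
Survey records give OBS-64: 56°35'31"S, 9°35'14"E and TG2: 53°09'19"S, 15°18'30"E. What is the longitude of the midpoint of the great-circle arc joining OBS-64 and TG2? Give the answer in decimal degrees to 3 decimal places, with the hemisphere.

12.570°E

OBS-64: φ = -56.59194°, λ = +9.58722°
TG2: φ = -53.15528°, λ = +15.30833°
Bx = cos φ₂ cos Δλ = 0.596662,  By = cos φ₂ sin Δλ = 0.059777
φₘ = atan2(sin φ₁ + sin φ₂, √((cos φ₁ + Bx)² + By²)) = -54.90716°
λₘ = λ₁ + atan2(By, cos φ₁ + Bx) = 12.56986°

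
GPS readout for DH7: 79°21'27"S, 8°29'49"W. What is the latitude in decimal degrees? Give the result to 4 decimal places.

79.3575°S

79° + 21′/60 + 27″/3600 = 79 + 0.35000 + 0.00750 = 79.3575°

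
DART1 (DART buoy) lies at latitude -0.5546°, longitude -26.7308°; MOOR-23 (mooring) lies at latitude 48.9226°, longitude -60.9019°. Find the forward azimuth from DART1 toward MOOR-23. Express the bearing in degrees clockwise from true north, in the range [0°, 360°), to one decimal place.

334.1°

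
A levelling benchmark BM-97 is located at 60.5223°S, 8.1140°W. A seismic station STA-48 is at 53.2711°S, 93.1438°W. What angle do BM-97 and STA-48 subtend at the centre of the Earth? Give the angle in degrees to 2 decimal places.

Δφ = 7.2512°,  Δλ = -85.0298°
a = sin²(Δφ/2) + cos φ₁ cos φ₂ sin²(Δλ/2) = 0.138392
c = 2·arcsin(√a) = 0.762347 rad = 43.6793°

43.68°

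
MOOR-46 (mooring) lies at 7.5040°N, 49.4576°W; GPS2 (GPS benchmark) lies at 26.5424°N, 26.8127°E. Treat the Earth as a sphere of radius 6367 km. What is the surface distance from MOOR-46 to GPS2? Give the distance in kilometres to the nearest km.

8268 km

Δφ = 19.0384°,  Δλ = 76.2703°
a = sin²(Δφ/2) + cos φ₁ cos φ₂ sin²(Δλ/2) = 0.365567
c = 2·arcsin(√a) = 1.298581 rad = 74.4032°
d = R·c = 6367 × 1.298581 = 8268.1 km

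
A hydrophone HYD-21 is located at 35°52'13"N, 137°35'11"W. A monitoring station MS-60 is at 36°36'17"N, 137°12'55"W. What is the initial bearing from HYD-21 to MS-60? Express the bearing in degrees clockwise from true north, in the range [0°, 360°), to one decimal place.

HYD-21: φ = +35.87028°, λ = -137.58639°
MS-60: φ = +36.60472°, λ = -137.21528°
Δλ = 0.3711°
y = sin Δλ · cos φ₂ = 0.005200
x = cos φ₁ sin φ₂ − sin φ₁ cos φ₂ cos Δλ = 0.012828
θ = atan2(y, x) = 22.0642° → 22.0642° (mod 360°)

22.1°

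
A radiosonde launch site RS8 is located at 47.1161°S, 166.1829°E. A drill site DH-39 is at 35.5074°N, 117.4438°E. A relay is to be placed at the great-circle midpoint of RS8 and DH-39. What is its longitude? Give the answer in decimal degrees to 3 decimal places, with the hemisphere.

Bx = cos φ₂ cos Δλ = 0.536851,  By = cos φ₂ sin Δλ = -0.611926
φₘ = atan2(sin φ₁ + sin φ₂, √((cos φ₁ + Bx)² + By²)) = -6.36246°
λₘ = λ₁ + atan2(By, cos φ₁ + Bx) = 139.49587°

139.496°E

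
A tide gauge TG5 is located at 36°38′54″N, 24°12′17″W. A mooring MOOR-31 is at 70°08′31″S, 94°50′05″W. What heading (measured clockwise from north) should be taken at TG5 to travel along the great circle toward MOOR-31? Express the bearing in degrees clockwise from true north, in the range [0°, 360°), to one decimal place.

TG5: φ = +36.64833°, λ = -24.20472°
MOOR-31: φ = -70.14194°, λ = -94.83472°
Δλ = -70.6300°
y = sin Δλ · cos φ₂ = -0.320463
x = cos φ₁ sin φ₂ − sin φ₁ cos φ₂ cos Δλ = -0.821856
θ = atan2(y, x) = -158.6979° → 201.3021° (mod 360°)

201.3°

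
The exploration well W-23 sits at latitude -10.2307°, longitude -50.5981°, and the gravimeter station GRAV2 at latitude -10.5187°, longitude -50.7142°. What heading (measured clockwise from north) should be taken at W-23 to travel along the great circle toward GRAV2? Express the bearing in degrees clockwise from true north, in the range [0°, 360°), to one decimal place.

201.6°

Δλ = -0.1161°
y = sin Δλ · cos φ₂ = -0.001992
x = cos φ₁ sin φ₂ − sin φ₁ cos φ₂ cos Δλ = -0.005027
θ = atan2(y, x) = -158.3804° → 201.6196° (mod 360°)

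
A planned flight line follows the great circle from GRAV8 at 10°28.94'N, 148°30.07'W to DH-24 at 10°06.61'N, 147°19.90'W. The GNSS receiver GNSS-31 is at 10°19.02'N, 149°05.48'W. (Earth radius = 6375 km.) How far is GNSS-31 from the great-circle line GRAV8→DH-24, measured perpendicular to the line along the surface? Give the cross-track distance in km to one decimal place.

GRAV8: φ = +10.48233°, λ = -148.50117°
DH-24: φ = +10.11017°, λ = -147.33167°
GNSS-31: φ = +10.31700°, λ = -149.09133°
δ₁₃ = central angle GRAV8→GNSS-31 = 0.010534 rad  (haversine)
θ₁₃ = bearing GRAV8→GNSS-31 = 254.155°,  θ₁₂ = bearing GRAV8→DH-24 = 107.818°
dₓₜ = R·arcsin(sin δ₁₃ · sin(θ₁₃ − θ₁₂)) = 6375·arcsin(0.01053·sin(146.337°)) = 37.224 km
|dₓₜ| = 37.224 km

37.2 km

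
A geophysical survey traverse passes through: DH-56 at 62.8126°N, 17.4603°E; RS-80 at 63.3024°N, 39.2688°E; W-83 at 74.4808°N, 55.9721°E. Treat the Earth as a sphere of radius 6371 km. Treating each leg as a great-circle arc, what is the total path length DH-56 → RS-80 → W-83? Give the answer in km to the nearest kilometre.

2495 km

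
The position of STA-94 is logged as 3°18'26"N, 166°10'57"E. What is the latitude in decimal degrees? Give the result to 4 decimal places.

3.3072°N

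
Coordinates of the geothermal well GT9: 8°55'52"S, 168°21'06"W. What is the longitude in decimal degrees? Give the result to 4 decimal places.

168.3517°W

168° + 21′/60 + 6″/3600 = 168 + 0.35000 + 0.00167 = 168.3517°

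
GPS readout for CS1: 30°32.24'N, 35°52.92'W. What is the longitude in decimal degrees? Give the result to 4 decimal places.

35° + 52.92′/60 = 35 + 0.88200 = 35.8820°

35.8820°W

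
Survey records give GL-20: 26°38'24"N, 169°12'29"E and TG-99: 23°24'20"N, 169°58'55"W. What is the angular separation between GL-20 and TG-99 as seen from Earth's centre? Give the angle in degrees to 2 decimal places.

GL-20: φ = +26.64000°, λ = +169.20806°
TG-99: φ = +23.40556°, λ = -169.98194°
Δφ = -3.2344°,  Δλ = 20.8100°
a = sin²(Δφ/2) + cos φ₁ cos φ₂ sin²(Δλ/2) = 0.027553
c = 2·arcsin(√a) = 0.333525 rad = 19.1096°

19.11°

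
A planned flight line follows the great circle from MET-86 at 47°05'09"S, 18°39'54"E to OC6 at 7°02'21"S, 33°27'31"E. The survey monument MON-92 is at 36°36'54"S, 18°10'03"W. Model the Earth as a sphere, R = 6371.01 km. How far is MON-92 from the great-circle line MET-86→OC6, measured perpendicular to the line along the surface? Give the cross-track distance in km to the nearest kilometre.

MET-86: φ = -47.08583°, λ = +18.66500°
OC6: φ = -7.03917°, λ = +33.45861°
MON-92: φ = -36.61500°, λ = -18.16750°
δ₁₃ = central angle MET-86→MON-92 = 0.506898 rad  (haversine)
θ₁₃ = bearing MET-86→MON-92 = 277.623°,  θ₁₂ = bearing MET-86→OC6 = 22.253°
dₓₜ = R·arcsin(sin δ₁₃ · sin(θ₁₃ − θ₁₂)) = 6371.01·arcsin(0.48547·sin(255.369°)) = -3115.292 km
|dₓₜ| = 3115.292 km

3115 km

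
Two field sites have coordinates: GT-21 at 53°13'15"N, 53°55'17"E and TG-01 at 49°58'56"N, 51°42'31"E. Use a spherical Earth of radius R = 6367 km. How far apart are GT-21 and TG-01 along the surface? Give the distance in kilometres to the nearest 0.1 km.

390.9 km

GT-21: φ = +53.22083°, λ = +53.92139°
TG-01: φ = +49.98222°, λ = +51.70861°
Δφ = -3.2386°,  Δλ = -2.2128°
a = sin²(Δφ/2) + cos φ₁ cos φ₂ sin²(Δλ/2) = 0.000942
c = 2·arcsin(√a) = 0.061396 rad = 3.5178°
d = R·c = 6367 × 0.061396 = 390.9 km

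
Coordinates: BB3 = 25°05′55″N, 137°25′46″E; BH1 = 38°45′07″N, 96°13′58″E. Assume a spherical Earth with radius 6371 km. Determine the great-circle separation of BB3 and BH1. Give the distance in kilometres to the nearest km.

BB3: φ = +25.09861°, λ = +137.42944°
BH1: φ = +38.75194°, λ = +96.23278°
Δφ = 13.6533°,  Δλ = -41.1967°
a = sin²(Δφ/2) + cos φ₁ cos φ₂ sin²(Δλ/2) = 0.101541
c = 2·arcsin(√a) = 0.648622 rad = 37.1633°
d = R·c = 6371 × 0.648622 = 4132.4 km

4132 km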